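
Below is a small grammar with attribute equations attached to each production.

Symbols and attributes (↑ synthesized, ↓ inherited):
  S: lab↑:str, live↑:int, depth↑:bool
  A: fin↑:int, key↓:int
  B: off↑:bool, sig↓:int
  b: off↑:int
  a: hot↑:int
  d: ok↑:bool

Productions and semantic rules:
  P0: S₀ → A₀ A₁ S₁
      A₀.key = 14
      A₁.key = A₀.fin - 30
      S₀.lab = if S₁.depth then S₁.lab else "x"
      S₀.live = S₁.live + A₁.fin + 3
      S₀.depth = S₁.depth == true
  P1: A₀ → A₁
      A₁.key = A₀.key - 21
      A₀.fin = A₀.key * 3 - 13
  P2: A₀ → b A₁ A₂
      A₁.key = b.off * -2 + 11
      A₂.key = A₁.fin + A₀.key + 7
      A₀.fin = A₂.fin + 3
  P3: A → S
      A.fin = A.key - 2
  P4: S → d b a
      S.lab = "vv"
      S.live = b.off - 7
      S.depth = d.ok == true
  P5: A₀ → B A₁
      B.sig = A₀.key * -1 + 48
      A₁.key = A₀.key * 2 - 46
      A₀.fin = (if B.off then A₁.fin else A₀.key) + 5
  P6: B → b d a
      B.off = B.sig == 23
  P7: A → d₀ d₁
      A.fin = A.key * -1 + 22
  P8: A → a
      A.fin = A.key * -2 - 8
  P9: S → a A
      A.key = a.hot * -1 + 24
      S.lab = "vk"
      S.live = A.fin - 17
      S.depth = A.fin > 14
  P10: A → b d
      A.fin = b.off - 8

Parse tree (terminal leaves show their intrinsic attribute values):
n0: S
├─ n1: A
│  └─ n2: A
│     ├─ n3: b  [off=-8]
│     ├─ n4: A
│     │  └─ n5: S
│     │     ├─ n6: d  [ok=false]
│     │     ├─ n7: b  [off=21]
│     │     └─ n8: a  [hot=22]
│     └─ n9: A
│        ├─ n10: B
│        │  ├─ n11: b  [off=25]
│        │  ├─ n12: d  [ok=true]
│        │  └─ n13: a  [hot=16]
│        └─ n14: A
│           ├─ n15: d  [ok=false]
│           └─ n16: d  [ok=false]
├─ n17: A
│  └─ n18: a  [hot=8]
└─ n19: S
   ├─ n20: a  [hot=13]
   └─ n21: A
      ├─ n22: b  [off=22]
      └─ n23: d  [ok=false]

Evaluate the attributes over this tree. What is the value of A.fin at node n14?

1. n1.key = 14  [14]
2. n2.key = -7  [A₀.key - 21]
3. n3.off = -8  [terminal]
4. n4.key = 27  [b.off * -2 + 11]
5. n6.ok = false  [terminal]
6. n7.off = 21  [terminal]
7. n8.hot = 22  [terminal]
8. n5.lab = "vv"  ["vv"]
9. n5.live = 14  [b.off - 7]
10. n5.depth = false  [d.ok == true]
11. n4.fin = 25  [A.key - 2]
12. n9.key = 25  [A₁.fin + A₀.key + 7]
13. n10.sig = 23  [A₀.key * -1 + 48]
14. n11.off = 25  [terminal]
15. n12.ok = true  [terminal]
16. n13.hot = 16  [terminal]
17. n10.off = true  [B.sig == 23]
18. n14.key = 4  [A₀.key * 2 - 46]
19. n15.ok = false  [terminal]
20. n16.ok = false  [terminal]
21. n14.fin = 18  [A.key * -1 + 22]
22. n9.fin = 23  [(if B.off then A₁.fin else A₀.key) + 5]
23. n2.fin = 26  [A₂.fin + 3]
24. n1.fin = 29  [A₀.key * 3 - 13]
25. n17.key = -1  [A₀.fin - 30]
26. n18.hot = 8  [terminal]
27. n17.fin = -6  [A.key * -2 - 8]
28. n20.hot = 13  [terminal]
29. n21.key = 11  [a.hot * -1 + 24]
30. n22.off = 22  [terminal]
31. n23.ok = false  [terminal]
32. n21.fin = 14  [b.off - 8]
33. n19.lab = "vk"  ["vk"]
34. n19.live = -3  [A.fin - 17]
35. n19.depth = false  [A.fin > 14]
36. n0.lab = "x"  [if S₁.depth then S₁.lab else "x"]
37. n0.live = -6  [S₁.live + A₁.fin + 3]
38. n0.depth = false  [S₁.depth == true]

18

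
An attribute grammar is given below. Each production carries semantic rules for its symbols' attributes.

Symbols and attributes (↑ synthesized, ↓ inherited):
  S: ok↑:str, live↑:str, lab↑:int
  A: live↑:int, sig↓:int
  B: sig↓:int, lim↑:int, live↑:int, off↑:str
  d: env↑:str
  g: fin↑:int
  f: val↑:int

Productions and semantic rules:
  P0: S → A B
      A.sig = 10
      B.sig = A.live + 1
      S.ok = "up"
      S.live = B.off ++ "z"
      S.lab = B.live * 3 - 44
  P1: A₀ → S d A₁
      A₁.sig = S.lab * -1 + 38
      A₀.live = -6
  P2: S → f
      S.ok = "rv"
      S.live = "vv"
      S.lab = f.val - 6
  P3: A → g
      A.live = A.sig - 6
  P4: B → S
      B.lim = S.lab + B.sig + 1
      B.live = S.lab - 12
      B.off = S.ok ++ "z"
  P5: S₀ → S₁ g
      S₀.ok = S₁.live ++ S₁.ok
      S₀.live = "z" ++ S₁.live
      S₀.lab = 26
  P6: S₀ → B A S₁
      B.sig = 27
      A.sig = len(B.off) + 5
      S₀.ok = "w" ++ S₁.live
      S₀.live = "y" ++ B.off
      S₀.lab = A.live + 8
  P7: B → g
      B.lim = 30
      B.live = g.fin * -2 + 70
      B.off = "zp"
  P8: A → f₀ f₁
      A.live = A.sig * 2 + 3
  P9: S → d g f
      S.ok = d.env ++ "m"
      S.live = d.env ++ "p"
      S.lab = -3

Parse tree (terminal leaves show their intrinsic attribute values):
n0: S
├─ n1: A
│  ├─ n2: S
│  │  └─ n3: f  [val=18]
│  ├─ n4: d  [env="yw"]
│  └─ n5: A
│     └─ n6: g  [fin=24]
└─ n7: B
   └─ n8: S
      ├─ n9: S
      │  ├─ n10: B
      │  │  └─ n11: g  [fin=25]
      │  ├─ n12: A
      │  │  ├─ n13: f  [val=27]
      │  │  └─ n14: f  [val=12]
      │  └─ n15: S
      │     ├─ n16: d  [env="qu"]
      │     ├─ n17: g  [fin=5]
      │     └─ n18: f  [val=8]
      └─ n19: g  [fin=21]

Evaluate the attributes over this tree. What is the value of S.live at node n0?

"yzpwqupzz"

1. n1.sig = 10  [10]
2. n3.val = 18  [terminal]
3. n2.ok = "rv"  ["rv"]
4. n2.live = "vv"  ["vv"]
5. n2.lab = 12  [f.val - 6]
6. n4.env = "yw"  [terminal]
7. n5.sig = 26  [S.lab * -1 + 38]
8. n6.fin = 24  [terminal]
9. n5.live = 20  [A.sig - 6]
10. n1.live = -6  [-6]
11. n7.sig = -5  [A.live + 1]
12. n10.sig = 27  [27]
13. n11.fin = 25  [terminal]
14. n10.lim = 30  [30]
15. n10.live = 20  [g.fin * -2 + 70]
16. n10.off = "zp"  ["zp"]
17. n12.sig = 7  [len(B.off) + 5]
18. n13.val = 27  [terminal]
19. n14.val = 12  [terminal]
20. n12.live = 17  [A.sig * 2 + 3]
21. n16.env = "qu"  [terminal]
22. n17.fin = 5  [terminal]
23. n18.val = 8  [terminal]
24. n15.ok = "qum"  [d.env ++ "m"]
25. n15.live = "qup"  [d.env ++ "p"]
26. n15.lab = -3  [-3]
27. n9.ok = "wqup"  ["w" ++ S₁.live]
28. n9.live = "yzp"  ["y" ++ B.off]
29. n9.lab = 25  [A.live + 8]
30. n19.fin = 21  [terminal]
31. n8.ok = "yzpwqup"  [S₁.live ++ S₁.ok]
32. n8.live = "zyzp"  ["z" ++ S₁.live]
33. n8.lab = 26  [26]
34. n7.lim = 22  [S.lab + B.sig + 1]
35. n7.live = 14  [S.lab - 12]
36. n7.off = "yzpwqupz"  [S.ok ++ "z"]
37. n0.ok = "up"  ["up"]
38. n0.live = "yzpwqupzz"  [B.off ++ "z"]
39. n0.lab = -2  [B.live * 3 - 44]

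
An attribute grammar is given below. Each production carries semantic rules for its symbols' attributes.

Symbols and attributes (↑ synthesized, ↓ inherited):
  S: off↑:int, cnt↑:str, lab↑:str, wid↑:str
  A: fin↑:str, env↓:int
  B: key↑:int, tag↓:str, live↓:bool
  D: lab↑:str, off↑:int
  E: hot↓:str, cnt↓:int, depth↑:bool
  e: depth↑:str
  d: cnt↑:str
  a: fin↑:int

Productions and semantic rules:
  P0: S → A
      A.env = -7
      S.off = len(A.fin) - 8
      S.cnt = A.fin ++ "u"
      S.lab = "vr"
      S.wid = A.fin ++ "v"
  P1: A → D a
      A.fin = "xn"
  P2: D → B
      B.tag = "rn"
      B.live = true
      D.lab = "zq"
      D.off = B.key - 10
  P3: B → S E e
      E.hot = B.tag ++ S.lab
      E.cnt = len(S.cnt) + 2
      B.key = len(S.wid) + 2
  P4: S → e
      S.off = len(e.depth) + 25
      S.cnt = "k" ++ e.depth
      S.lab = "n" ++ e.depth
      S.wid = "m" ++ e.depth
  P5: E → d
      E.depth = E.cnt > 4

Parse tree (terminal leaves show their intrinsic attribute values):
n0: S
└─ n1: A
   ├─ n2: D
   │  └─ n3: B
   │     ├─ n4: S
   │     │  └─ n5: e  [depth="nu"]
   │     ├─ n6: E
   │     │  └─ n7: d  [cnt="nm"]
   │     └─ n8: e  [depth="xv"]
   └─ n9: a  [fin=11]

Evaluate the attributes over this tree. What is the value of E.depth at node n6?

true

1. n1.env = -7  [-7]
2. n3.tag = "rn"  ["rn"]
3. n3.live = true  [true]
4. n5.depth = "nu"  [terminal]
5. n4.off = 27  [len(e.depth) + 25]
6. n4.cnt = "knu"  ["k" ++ e.depth]
7. n4.lab = "nnu"  ["n" ++ e.depth]
8. n4.wid = "mnu"  ["m" ++ e.depth]
9. n6.hot = "rnnnu"  [B.tag ++ S.lab]
10. n6.cnt = 5  [len(S.cnt) + 2]
11. n7.cnt = "nm"  [terminal]
12. n6.depth = true  [E.cnt > 4]
13. n8.depth = "xv"  [terminal]
14. n3.key = 5  [len(S.wid) + 2]
15. n2.lab = "zq"  ["zq"]
16. n2.off = -5  [B.key - 10]
17. n9.fin = 11  [terminal]
18. n1.fin = "xn"  ["xn"]
19. n0.off = -6  [len(A.fin) - 8]
20. n0.cnt = "xnu"  [A.fin ++ "u"]
21. n0.lab = "vr"  ["vr"]
22. n0.wid = "xnv"  [A.fin ++ "v"]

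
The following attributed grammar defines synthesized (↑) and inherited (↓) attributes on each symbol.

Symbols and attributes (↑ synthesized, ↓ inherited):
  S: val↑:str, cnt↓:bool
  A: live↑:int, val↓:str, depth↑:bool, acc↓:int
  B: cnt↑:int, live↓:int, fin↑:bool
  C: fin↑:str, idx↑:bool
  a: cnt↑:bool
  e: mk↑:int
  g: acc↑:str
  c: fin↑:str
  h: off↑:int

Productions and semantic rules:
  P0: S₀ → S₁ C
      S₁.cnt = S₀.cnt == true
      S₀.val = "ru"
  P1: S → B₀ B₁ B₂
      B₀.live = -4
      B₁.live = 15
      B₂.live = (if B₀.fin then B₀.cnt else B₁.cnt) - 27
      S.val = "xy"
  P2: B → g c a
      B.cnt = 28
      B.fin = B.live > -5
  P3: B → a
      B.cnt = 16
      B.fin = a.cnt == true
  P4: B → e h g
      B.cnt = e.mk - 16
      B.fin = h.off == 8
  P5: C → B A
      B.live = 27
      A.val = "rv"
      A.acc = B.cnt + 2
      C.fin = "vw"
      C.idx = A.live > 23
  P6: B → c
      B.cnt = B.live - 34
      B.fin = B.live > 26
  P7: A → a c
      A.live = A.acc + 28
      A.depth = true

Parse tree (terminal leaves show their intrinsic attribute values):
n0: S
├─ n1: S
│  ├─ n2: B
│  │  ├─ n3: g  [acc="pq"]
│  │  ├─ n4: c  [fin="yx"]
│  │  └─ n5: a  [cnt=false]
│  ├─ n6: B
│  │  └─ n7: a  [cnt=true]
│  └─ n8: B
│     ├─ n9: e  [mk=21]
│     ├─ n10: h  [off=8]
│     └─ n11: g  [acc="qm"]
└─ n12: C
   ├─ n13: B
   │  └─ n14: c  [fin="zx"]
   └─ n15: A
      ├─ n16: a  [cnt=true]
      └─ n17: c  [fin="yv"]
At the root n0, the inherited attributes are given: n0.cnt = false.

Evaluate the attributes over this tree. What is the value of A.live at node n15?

1. n0.cnt = false  [given at root]
2. n1.cnt = false  [S₀.cnt == true]
3. n2.live = -4  [-4]
4. n3.acc = "pq"  [terminal]
5. n4.fin = "yx"  [terminal]
6. n5.cnt = false  [terminal]
7. n2.cnt = 28  [28]
8. n2.fin = true  [B.live > -5]
9. n6.live = 15  [15]
10. n7.cnt = true  [terminal]
11. n6.cnt = 16  [16]
12. n6.fin = true  [a.cnt == true]
13. n8.live = 1  [(if B₀.fin then B₀.cnt else B₁.cnt) - 27]
14. n9.mk = 21  [terminal]
15. n10.off = 8  [terminal]
16. n11.acc = "qm"  [terminal]
17. n8.cnt = 5  [e.mk - 16]
18. n8.fin = true  [h.off == 8]
19. n1.val = "xy"  ["xy"]
20. n13.live = 27  [27]
21. n14.fin = "zx"  [terminal]
22. n13.cnt = -7  [B.live - 34]
23. n13.fin = true  [B.live > 26]
24. n15.val = "rv"  ["rv"]
25. n15.acc = -5  [B.cnt + 2]
26. n16.cnt = true  [terminal]
27. n17.fin = "yv"  [terminal]
28. n15.live = 23  [A.acc + 28]
29. n15.depth = true  [true]
30. n12.fin = "vw"  ["vw"]
31. n12.idx = false  [A.live > 23]
32. n0.val = "ru"  ["ru"]

23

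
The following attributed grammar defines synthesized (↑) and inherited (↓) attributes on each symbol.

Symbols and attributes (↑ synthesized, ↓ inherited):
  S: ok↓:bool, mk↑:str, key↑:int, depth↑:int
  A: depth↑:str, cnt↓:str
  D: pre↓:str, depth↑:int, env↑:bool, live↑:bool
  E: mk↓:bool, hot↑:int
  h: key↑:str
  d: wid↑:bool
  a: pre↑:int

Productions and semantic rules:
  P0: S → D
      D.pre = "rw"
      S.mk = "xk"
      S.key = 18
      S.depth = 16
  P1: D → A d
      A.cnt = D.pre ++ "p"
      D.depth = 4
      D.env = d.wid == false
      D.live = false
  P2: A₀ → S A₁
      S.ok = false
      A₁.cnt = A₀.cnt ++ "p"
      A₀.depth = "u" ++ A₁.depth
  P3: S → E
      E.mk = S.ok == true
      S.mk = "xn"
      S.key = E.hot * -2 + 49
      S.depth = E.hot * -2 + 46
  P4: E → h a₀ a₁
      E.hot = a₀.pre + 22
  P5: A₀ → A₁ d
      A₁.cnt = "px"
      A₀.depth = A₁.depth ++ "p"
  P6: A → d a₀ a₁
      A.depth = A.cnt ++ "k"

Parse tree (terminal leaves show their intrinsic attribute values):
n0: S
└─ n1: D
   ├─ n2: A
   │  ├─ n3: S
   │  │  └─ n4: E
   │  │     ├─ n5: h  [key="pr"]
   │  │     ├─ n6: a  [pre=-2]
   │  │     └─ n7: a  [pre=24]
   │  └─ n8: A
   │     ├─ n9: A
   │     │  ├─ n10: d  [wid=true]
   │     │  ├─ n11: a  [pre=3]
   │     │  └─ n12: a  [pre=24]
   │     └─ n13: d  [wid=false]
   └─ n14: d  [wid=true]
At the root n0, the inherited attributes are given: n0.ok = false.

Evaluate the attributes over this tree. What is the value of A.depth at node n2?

"upxkp"

1. n0.ok = false  [given at root]
2. n1.pre = "rw"  ["rw"]
3. n2.cnt = "rwp"  [D.pre ++ "p"]
4. n3.ok = false  [false]
5. n4.mk = false  [S.ok == true]
6. n5.key = "pr"  [terminal]
7. n6.pre = -2  [terminal]
8. n7.pre = 24  [terminal]
9. n4.hot = 20  [a₀.pre + 22]
10. n3.mk = "xn"  ["xn"]
11. n3.key = 9  [E.hot * -2 + 49]
12. n3.depth = 6  [E.hot * -2 + 46]
13. n8.cnt = "rwpp"  [A₀.cnt ++ "p"]
14. n9.cnt = "px"  ["px"]
15. n10.wid = true  [terminal]
16. n11.pre = 3  [terminal]
17. n12.pre = 24  [terminal]
18. n9.depth = "pxk"  [A.cnt ++ "k"]
19. n13.wid = false  [terminal]
20. n8.depth = "pxkp"  [A₁.depth ++ "p"]
21. n2.depth = "upxkp"  ["u" ++ A₁.depth]
22. n14.wid = true  [terminal]
23. n1.depth = 4  [4]
24. n1.env = false  [d.wid == false]
25. n1.live = false  [false]
26. n0.mk = "xk"  ["xk"]
27. n0.key = 18  [18]
28. n0.depth = 16  [16]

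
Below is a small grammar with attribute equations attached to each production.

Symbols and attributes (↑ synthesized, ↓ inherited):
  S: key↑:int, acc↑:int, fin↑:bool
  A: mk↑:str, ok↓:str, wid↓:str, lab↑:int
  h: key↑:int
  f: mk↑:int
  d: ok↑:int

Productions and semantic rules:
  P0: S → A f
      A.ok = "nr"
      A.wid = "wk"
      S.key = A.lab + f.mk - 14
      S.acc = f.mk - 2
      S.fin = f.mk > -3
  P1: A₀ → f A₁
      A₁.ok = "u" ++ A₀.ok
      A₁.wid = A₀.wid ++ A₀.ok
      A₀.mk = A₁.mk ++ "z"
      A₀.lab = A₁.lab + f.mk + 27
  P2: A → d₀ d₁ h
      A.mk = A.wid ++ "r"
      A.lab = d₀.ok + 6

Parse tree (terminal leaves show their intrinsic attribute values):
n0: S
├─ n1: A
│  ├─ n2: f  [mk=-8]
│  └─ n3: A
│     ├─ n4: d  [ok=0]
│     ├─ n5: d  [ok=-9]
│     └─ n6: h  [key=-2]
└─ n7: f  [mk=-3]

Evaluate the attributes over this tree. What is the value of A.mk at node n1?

"wknrrz"

1. n1.ok = "nr"  ["nr"]
2. n1.wid = "wk"  ["wk"]
3. n2.mk = -8  [terminal]
4. n3.ok = "unr"  ["u" ++ A₀.ok]
5. n3.wid = "wknr"  [A₀.wid ++ A₀.ok]
6. n4.ok = 0  [terminal]
7. n5.ok = -9  [terminal]
8. n6.key = -2  [terminal]
9. n3.mk = "wknrr"  [A.wid ++ "r"]
10. n3.lab = 6  [d₀.ok + 6]
11. n1.mk = "wknrrz"  [A₁.mk ++ "z"]
12. n1.lab = 25  [A₁.lab + f.mk + 27]
13. n7.mk = -3  [terminal]
14. n0.key = 8  [A.lab + f.mk - 14]
15. n0.acc = -5  [f.mk - 2]
16. n0.fin = false  [f.mk > -3]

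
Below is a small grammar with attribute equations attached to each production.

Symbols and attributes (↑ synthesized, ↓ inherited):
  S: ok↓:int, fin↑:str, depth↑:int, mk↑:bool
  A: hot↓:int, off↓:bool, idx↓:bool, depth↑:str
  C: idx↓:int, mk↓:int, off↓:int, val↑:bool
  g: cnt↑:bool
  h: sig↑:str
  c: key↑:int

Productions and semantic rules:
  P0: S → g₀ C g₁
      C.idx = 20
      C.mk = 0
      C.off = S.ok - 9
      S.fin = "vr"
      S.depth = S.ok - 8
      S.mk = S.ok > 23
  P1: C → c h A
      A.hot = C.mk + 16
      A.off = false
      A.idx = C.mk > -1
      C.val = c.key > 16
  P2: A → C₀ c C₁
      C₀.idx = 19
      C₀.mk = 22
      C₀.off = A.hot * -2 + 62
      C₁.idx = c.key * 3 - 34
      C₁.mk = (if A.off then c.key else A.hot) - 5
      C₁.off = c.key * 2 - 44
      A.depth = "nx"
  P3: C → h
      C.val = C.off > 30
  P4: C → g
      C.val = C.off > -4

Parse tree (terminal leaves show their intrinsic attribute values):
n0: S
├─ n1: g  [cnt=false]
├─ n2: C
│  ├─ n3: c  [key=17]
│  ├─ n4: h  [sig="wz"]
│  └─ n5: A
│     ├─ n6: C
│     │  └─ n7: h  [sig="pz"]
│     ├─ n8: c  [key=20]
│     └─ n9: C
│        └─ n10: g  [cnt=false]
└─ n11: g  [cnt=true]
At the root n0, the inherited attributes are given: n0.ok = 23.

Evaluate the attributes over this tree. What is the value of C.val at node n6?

1. n0.ok = 23  [given at root]
2. n1.cnt = false  [terminal]
3. n2.idx = 20  [20]
4. n2.mk = 0  [0]
5. n2.off = 14  [S.ok - 9]
6. n3.key = 17  [terminal]
7. n4.sig = "wz"  [terminal]
8. n5.hot = 16  [C.mk + 16]
9. n5.off = false  [false]
10. n5.idx = true  [C.mk > -1]
11. n6.idx = 19  [19]
12. n6.mk = 22  [22]
13. n6.off = 30  [A.hot * -2 + 62]
14. n7.sig = "pz"  [terminal]
15. n6.val = false  [C.off > 30]
16. n8.key = 20  [terminal]
17. n9.idx = 26  [c.key * 3 - 34]
18. n9.mk = 11  [(if A.off then c.key else A.hot) - 5]
19. n9.off = -4  [c.key * 2 - 44]
20. n10.cnt = false  [terminal]
21. n9.val = false  [C.off > -4]
22. n5.depth = "nx"  ["nx"]
23. n2.val = true  [c.key > 16]
24. n11.cnt = true  [terminal]
25. n0.fin = "vr"  ["vr"]
26. n0.depth = 15  [S.ok - 8]
27. n0.mk = false  [S.ok > 23]

false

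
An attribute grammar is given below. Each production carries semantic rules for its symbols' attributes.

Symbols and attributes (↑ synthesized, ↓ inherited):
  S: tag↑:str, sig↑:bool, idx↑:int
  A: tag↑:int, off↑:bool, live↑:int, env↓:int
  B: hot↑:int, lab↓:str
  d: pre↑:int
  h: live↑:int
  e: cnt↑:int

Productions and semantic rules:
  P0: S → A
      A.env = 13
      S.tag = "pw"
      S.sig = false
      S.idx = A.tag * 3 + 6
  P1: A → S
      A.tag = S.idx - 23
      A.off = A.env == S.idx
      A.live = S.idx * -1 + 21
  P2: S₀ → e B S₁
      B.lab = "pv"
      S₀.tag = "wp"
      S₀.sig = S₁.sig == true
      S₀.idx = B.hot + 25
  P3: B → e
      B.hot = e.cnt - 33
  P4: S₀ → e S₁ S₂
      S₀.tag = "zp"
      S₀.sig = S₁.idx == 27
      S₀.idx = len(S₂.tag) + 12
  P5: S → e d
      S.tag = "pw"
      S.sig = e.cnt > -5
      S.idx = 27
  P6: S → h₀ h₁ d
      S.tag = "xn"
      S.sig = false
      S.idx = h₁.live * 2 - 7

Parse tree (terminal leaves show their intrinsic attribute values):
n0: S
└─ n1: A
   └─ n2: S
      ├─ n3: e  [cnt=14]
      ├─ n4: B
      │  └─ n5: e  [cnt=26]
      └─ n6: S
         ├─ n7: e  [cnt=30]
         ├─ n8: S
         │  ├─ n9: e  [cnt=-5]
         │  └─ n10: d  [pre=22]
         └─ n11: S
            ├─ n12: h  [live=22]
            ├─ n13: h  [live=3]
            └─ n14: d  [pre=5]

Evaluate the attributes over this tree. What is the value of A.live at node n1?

3

1. n1.env = 13  [13]
2. n3.cnt = 14  [terminal]
3. n4.lab = "pv"  ["pv"]
4. n5.cnt = 26  [terminal]
5. n4.hot = -7  [e.cnt - 33]
6. n7.cnt = 30  [terminal]
7. n9.cnt = -5  [terminal]
8. n10.pre = 22  [terminal]
9. n8.tag = "pw"  ["pw"]
10. n8.sig = false  [e.cnt > -5]
11. n8.idx = 27  [27]
12. n12.live = 22  [terminal]
13. n13.live = 3  [terminal]
14. n14.pre = 5  [terminal]
15. n11.tag = "xn"  ["xn"]
16. n11.sig = false  [false]
17. n11.idx = -1  [h₁.live * 2 - 7]
18. n6.tag = "zp"  ["zp"]
19. n6.sig = true  [S₁.idx == 27]
20. n6.idx = 14  [len(S₂.tag) + 12]
21. n2.tag = "wp"  ["wp"]
22. n2.sig = true  [S₁.sig == true]
23. n2.idx = 18  [B.hot + 25]
24. n1.tag = -5  [S.idx - 23]
25. n1.off = false  [A.env == S.idx]
26. n1.live = 3  [S.idx * -1 + 21]
27. n0.tag = "pw"  ["pw"]
28. n0.sig = false  [false]
29. n0.idx = -9  [A.tag * 3 + 6]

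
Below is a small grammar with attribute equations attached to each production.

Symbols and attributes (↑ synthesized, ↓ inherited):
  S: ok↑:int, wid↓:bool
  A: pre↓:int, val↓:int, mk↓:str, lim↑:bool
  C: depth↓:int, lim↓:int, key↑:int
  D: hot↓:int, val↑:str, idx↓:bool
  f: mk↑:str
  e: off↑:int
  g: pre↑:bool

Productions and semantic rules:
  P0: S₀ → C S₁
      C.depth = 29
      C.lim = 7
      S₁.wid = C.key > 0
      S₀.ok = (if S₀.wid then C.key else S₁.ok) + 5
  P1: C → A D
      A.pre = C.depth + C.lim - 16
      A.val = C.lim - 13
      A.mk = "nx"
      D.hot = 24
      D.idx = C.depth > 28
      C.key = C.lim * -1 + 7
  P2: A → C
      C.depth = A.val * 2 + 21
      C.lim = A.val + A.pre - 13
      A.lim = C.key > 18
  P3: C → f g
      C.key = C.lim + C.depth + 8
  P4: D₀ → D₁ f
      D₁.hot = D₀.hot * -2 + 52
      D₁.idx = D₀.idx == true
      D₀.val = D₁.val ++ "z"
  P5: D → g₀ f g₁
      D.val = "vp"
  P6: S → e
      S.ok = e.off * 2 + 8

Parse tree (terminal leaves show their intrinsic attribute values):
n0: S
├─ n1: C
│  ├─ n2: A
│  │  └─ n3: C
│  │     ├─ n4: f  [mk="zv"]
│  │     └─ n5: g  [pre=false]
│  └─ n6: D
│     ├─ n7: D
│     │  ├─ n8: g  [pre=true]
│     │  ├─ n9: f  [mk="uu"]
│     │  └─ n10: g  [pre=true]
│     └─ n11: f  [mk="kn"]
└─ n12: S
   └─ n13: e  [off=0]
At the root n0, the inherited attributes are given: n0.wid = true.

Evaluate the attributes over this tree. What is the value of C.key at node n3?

1. n0.wid = true  [given at root]
2. n1.depth = 29  [29]
3. n1.lim = 7  [7]
4. n2.pre = 20  [C.depth + C.lim - 16]
5. n2.val = -6  [C.lim - 13]
6. n2.mk = "nx"  ["nx"]
7. n3.depth = 9  [A.val * 2 + 21]
8. n3.lim = 1  [A.val + A.pre - 13]
9. n4.mk = "zv"  [terminal]
10. n5.pre = false  [terminal]
11. n3.key = 18  [C.lim + C.depth + 8]
12. n2.lim = false  [C.key > 18]
13. n6.hot = 24  [24]
14. n6.idx = true  [C.depth > 28]
15. n7.hot = 4  [D₀.hot * -2 + 52]
16. n7.idx = true  [D₀.idx == true]
17. n8.pre = true  [terminal]
18. n9.mk = "uu"  [terminal]
19. n10.pre = true  [terminal]
20. n7.val = "vp"  ["vp"]
21. n11.mk = "kn"  [terminal]
22. n6.val = "vpz"  [D₁.val ++ "z"]
23. n1.key = 0  [C.lim * -1 + 7]
24. n12.wid = false  [C.key > 0]
25. n13.off = 0  [terminal]
26. n12.ok = 8  [e.off * 2 + 8]
27. n0.ok = 5  [(if S₀.wid then C.key else S₁.ok) + 5]

18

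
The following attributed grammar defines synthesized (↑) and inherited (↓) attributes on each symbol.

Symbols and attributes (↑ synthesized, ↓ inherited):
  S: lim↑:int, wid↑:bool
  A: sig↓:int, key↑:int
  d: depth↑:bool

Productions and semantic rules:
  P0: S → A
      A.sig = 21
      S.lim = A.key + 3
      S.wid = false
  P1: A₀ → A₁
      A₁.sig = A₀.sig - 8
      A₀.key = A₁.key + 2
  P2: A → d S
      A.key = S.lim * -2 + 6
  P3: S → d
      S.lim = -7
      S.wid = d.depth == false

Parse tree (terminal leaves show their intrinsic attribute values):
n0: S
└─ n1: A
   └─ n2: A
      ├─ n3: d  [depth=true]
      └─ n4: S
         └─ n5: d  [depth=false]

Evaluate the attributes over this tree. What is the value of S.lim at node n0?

25

1. n1.sig = 21  [21]
2. n2.sig = 13  [A₀.sig - 8]
3. n3.depth = true  [terminal]
4. n5.depth = false  [terminal]
5. n4.lim = -7  [-7]
6. n4.wid = true  [d.depth == false]
7. n2.key = 20  [S.lim * -2 + 6]
8. n1.key = 22  [A₁.key + 2]
9. n0.lim = 25  [A.key + 3]
10. n0.wid = false  [false]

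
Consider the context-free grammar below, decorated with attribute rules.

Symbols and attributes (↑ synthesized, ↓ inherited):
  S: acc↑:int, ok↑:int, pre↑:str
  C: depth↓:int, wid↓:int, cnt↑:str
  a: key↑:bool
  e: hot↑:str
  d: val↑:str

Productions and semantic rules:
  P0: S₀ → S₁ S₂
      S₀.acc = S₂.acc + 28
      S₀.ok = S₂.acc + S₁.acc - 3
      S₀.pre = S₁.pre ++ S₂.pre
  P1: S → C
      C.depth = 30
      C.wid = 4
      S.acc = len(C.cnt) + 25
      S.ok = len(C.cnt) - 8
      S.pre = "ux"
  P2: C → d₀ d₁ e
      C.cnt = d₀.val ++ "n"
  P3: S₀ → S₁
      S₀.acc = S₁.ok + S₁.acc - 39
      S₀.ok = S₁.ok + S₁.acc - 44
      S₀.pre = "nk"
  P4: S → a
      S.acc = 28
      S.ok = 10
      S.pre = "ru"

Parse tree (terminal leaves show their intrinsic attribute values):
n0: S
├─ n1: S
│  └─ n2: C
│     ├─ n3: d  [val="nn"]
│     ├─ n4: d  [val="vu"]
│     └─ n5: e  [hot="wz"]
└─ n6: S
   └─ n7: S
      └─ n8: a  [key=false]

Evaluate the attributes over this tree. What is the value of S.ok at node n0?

1. n2.depth = 30  [30]
2. n2.wid = 4  [4]
3. n3.val = "nn"  [terminal]
4. n4.val = "vu"  [terminal]
5. n5.hot = "wz"  [terminal]
6. n2.cnt = "nnn"  [d₀.val ++ "n"]
7. n1.acc = 28  [len(C.cnt) + 25]
8. n1.ok = -5  [len(C.cnt) - 8]
9. n1.pre = "ux"  ["ux"]
10. n8.key = false  [terminal]
11. n7.acc = 28  [28]
12. n7.ok = 10  [10]
13. n7.pre = "ru"  ["ru"]
14. n6.acc = -1  [S₁.ok + S₁.acc - 39]
15. n6.ok = -6  [S₁.ok + S₁.acc - 44]
16. n6.pre = "nk"  ["nk"]
17. n0.acc = 27  [S₂.acc + 28]
18. n0.ok = 24  [S₂.acc + S₁.acc - 3]
19. n0.pre = "uxnk"  [S₁.pre ++ S₂.pre]

24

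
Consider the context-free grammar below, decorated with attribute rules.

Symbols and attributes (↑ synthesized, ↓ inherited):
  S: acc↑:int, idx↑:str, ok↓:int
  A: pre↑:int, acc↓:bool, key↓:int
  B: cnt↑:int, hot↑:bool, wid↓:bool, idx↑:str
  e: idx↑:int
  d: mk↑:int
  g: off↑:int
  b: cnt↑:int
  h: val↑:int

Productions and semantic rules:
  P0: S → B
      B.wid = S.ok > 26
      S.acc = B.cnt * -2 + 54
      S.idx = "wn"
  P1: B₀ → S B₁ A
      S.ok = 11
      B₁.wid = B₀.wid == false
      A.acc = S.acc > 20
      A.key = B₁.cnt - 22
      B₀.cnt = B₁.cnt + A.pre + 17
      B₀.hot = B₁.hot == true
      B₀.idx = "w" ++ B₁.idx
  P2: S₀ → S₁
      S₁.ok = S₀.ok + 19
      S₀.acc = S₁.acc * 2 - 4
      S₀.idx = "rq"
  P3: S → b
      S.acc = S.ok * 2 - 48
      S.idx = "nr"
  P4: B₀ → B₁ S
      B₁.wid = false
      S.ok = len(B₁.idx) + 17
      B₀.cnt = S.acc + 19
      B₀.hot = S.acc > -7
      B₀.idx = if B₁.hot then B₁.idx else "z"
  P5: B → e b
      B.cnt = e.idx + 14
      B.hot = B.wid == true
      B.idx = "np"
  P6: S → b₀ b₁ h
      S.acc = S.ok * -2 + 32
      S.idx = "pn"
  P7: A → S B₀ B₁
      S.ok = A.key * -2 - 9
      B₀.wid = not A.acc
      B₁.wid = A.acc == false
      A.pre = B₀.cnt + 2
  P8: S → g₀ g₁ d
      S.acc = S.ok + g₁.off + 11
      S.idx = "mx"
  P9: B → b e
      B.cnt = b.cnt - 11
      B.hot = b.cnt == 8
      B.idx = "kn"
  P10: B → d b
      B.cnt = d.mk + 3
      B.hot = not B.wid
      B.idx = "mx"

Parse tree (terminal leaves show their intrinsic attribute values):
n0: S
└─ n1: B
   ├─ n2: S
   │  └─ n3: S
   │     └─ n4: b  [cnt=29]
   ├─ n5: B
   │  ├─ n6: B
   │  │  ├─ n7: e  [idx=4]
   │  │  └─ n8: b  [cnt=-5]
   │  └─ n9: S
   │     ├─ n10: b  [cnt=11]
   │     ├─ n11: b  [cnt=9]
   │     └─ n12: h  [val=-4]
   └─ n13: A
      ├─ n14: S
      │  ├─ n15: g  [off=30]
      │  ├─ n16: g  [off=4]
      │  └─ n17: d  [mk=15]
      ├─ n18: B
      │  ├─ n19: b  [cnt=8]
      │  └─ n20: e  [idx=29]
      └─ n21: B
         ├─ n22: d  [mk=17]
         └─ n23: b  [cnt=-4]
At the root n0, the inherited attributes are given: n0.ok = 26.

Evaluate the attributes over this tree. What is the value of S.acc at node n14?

1. n0.ok = 26  [given at root]
2. n1.wid = false  [S.ok > 26]
3. n2.ok = 11  [11]
4. n3.ok = 30  [S₀.ok + 19]
5. n4.cnt = 29  [terminal]
6. n3.acc = 12  [S.ok * 2 - 48]
7. n3.idx = "nr"  ["nr"]
8. n2.acc = 20  [S₁.acc * 2 - 4]
9. n2.idx = "rq"  ["rq"]
10. n5.wid = true  [B₀.wid == false]
11. n6.wid = false  [false]
12. n7.idx = 4  [terminal]
13. n8.cnt = -5  [terminal]
14. n6.cnt = 18  [e.idx + 14]
15. n6.hot = false  [B.wid == true]
16. n6.idx = "np"  ["np"]
17. n9.ok = 19  [len(B₁.idx) + 17]
18. n10.cnt = 11  [terminal]
19. n11.cnt = 9  [terminal]
20. n12.val = -4  [terminal]
21. n9.acc = -6  [S.ok * -2 + 32]
22. n9.idx = "pn"  ["pn"]
23. n5.cnt = 13  [S.acc + 19]
24. n5.hot = true  [S.acc > -7]
25. n5.idx = "z"  [if B₁.hot then B₁.idx else "z"]
26. n13.acc = false  [S.acc > 20]
27. n13.key = -9  [B₁.cnt - 22]
28. n14.ok = 9  [A.key * -2 - 9]
29. n15.off = 30  [terminal]
30. n16.off = 4  [terminal]
31. n17.mk = 15  [terminal]
32. n14.acc = 24  [S.ok + g₁.off + 11]
33. n14.idx = "mx"  ["mx"]
34. n18.wid = true  [not A.acc]
35. n19.cnt = 8  [terminal]
36. n20.idx = 29  [terminal]
37. n18.cnt = -3  [b.cnt - 11]
38. n18.hot = true  [b.cnt == 8]
39. n18.idx = "kn"  ["kn"]
40. n21.wid = true  [A.acc == false]
41. n22.mk = 17  [terminal]
42. n23.cnt = -4  [terminal]
43. n21.cnt = 20  [d.mk + 3]
44. n21.hot = false  [not B.wid]
45. n21.idx = "mx"  ["mx"]
46. n13.pre = -1  [B₀.cnt + 2]
47. n1.cnt = 29  [B₁.cnt + A.pre + 17]
48. n1.hot = true  [B₁.hot == true]
49. n1.idx = "wz"  ["w" ++ B₁.idx]
50. n0.acc = -4  [B.cnt * -2 + 54]
51. n0.idx = "wn"  ["wn"]

24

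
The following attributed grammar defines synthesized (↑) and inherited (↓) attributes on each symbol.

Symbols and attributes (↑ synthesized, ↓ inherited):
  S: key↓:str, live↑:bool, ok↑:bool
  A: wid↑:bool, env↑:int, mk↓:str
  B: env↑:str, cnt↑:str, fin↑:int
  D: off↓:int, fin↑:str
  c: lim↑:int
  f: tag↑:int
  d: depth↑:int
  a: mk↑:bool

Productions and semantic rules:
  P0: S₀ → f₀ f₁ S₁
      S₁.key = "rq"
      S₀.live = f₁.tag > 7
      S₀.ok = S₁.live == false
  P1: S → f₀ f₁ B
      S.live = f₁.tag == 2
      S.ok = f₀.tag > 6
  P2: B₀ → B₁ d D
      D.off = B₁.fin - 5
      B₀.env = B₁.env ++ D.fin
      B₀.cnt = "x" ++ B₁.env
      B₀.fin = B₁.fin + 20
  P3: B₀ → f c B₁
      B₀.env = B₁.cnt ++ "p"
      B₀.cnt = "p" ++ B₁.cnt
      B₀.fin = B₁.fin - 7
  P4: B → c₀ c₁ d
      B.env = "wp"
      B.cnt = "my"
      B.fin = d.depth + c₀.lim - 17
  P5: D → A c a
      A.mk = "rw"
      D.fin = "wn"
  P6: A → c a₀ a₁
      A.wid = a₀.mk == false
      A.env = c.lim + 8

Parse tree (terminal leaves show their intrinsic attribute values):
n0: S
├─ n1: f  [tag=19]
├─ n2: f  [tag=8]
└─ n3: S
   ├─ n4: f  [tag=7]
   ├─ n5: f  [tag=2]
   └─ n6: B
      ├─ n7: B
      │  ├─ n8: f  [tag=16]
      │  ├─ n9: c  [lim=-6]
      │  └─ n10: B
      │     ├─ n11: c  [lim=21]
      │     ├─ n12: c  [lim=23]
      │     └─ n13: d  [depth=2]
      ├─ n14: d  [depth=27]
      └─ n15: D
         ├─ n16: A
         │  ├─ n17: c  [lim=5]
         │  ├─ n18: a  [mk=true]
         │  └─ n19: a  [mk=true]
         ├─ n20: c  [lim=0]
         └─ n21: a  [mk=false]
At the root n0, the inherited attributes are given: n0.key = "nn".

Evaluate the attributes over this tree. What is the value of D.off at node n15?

-6

1. n0.key = "nn"  [given at root]
2. n1.tag = 19  [terminal]
3. n2.tag = 8  [terminal]
4. n3.key = "rq"  ["rq"]
5. n4.tag = 7  [terminal]
6. n5.tag = 2  [terminal]
7. n8.tag = 16  [terminal]
8. n9.lim = -6  [terminal]
9. n11.lim = 21  [terminal]
10. n12.lim = 23  [terminal]
11. n13.depth = 2  [terminal]
12. n10.env = "wp"  ["wp"]
13. n10.cnt = "my"  ["my"]
14. n10.fin = 6  [d.depth + c₀.lim - 17]
15. n7.env = "myp"  [B₁.cnt ++ "p"]
16. n7.cnt = "pmy"  ["p" ++ B₁.cnt]
17. n7.fin = -1  [B₁.fin - 7]
18. n14.depth = 27  [terminal]
19. n15.off = -6  [B₁.fin - 5]
20. n16.mk = "rw"  ["rw"]
21. n17.lim = 5  [terminal]
22. n18.mk = true  [terminal]
23. n19.mk = true  [terminal]
24. n16.wid = false  [a₀.mk == false]
25. n16.env = 13  [c.lim + 8]
26. n20.lim = 0  [terminal]
27. n21.mk = false  [terminal]
28. n15.fin = "wn"  ["wn"]
29. n6.env = "mypwn"  [B₁.env ++ D.fin]
30. n6.cnt = "xmyp"  ["x" ++ B₁.env]
31. n6.fin = 19  [B₁.fin + 20]
32. n3.live = true  [f₁.tag == 2]
33. n3.ok = true  [f₀.tag > 6]
34. n0.live = true  [f₁.tag > 7]
35. n0.ok = false  [S₁.live == false]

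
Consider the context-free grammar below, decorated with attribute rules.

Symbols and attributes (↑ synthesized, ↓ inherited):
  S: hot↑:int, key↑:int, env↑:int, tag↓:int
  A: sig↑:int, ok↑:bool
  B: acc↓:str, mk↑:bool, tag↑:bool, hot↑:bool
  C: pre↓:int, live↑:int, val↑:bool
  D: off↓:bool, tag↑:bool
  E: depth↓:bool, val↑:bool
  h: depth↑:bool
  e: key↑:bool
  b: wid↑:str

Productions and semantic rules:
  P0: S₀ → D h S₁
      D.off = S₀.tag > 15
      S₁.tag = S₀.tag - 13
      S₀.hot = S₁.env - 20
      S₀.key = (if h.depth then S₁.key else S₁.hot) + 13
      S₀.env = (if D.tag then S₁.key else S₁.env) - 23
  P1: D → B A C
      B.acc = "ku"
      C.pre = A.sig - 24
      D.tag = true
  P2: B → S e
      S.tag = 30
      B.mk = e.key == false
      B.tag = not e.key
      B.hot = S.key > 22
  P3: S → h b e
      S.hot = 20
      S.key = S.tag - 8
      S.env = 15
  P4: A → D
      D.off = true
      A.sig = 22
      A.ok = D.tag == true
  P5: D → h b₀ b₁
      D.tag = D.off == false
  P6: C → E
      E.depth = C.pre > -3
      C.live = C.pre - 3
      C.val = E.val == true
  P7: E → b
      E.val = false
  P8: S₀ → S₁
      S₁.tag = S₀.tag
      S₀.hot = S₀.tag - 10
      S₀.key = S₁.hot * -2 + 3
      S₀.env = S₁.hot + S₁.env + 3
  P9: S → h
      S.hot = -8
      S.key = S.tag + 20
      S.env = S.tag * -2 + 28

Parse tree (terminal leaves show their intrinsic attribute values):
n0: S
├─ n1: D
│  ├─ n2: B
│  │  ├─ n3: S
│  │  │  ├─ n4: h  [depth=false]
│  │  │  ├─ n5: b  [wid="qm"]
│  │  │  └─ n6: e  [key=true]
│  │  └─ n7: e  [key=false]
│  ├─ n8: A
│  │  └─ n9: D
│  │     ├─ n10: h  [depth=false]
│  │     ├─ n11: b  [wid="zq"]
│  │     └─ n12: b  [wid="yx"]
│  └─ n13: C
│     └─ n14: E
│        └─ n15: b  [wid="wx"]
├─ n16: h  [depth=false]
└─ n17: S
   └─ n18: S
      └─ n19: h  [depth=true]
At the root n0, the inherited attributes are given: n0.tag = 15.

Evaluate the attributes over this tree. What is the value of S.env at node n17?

1. n0.tag = 15  [given at root]
2. n1.off = false  [S₀.tag > 15]
3. n2.acc = "ku"  ["ku"]
4. n3.tag = 30  [30]
5. n4.depth = false  [terminal]
6. n5.wid = "qm"  [terminal]
7. n6.key = true  [terminal]
8. n3.hot = 20  [20]
9. n3.key = 22  [S.tag - 8]
10. n3.env = 15  [15]
11. n7.key = false  [terminal]
12. n2.mk = true  [e.key == false]
13. n2.tag = true  [not e.key]
14. n2.hot = false  [S.key > 22]
15. n9.off = true  [true]
16. n10.depth = false  [terminal]
17. n11.wid = "zq"  [terminal]
18. n12.wid = "yx"  [terminal]
19. n9.tag = false  [D.off == false]
20. n8.sig = 22  [22]
21. n8.ok = false  [D.tag == true]
22. n13.pre = -2  [A.sig - 24]
23. n14.depth = true  [C.pre > -3]
24. n15.wid = "wx"  [terminal]
25. n14.val = false  [false]
26. n13.live = -5  [C.pre - 3]
27. n13.val = false  [E.val == true]
28. n1.tag = true  [true]
29. n16.depth = false  [terminal]
30. n17.tag = 2  [S₀.tag - 13]
31. n18.tag = 2  [S₀.tag]
32. n19.depth = true  [terminal]
33. n18.hot = -8  [-8]
34. n18.key = 22  [S.tag + 20]
35. n18.env = 24  [S.tag * -2 + 28]
36. n17.hot = -8  [S₀.tag - 10]
37. n17.key = 19  [S₁.hot * -2 + 3]
38. n17.env = 19  [S₁.hot + S₁.env + 3]
39. n0.hot = -1  [S₁.env - 20]
40. n0.key = 5  [(if h.depth then S₁.key else S₁.hot) + 13]
41. n0.env = -4  [(if D.tag then S₁.key else S₁.env) - 23]

19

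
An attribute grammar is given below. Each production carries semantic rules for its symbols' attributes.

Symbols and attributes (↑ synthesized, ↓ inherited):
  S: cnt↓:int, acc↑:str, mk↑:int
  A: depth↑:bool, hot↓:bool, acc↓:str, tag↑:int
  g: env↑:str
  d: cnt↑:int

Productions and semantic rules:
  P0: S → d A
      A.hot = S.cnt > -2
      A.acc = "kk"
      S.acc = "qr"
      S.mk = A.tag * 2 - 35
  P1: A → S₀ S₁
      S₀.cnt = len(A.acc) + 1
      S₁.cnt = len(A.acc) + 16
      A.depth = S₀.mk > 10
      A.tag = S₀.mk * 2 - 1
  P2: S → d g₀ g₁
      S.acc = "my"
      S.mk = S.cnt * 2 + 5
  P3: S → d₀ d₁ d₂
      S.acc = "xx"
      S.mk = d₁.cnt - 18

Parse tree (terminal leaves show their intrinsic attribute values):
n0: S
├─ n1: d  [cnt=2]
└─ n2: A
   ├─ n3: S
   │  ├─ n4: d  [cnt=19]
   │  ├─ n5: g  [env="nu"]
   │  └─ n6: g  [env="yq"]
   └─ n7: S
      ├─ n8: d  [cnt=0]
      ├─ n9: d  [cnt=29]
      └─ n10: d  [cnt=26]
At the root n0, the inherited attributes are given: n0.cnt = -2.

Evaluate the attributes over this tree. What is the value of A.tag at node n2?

1. n0.cnt = -2  [given at root]
2. n1.cnt = 2  [terminal]
3. n2.hot = false  [S.cnt > -2]
4. n2.acc = "kk"  ["kk"]
5. n3.cnt = 3  [len(A.acc) + 1]
6. n4.cnt = 19  [terminal]
7. n5.env = "nu"  [terminal]
8. n6.env = "yq"  [terminal]
9. n3.acc = "my"  ["my"]
10. n3.mk = 11  [S.cnt * 2 + 5]
11. n7.cnt = 18  [len(A.acc) + 16]
12. n8.cnt = 0  [terminal]
13. n9.cnt = 29  [terminal]
14. n10.cnt = 26  [terminal]
15. n7.acc = "xx"  ["xx"]
16. n7.mk = 11  [d₁.cnt - 18]
17. n2.depth = true  [S₀.mk > 10]
18. n2.tag = 21  [S₀.mk * 2 - 1]
19. n0.acc = "qr"  ["qr"]
20. n0.mk = 7  [A.tag * 2 - 35]

21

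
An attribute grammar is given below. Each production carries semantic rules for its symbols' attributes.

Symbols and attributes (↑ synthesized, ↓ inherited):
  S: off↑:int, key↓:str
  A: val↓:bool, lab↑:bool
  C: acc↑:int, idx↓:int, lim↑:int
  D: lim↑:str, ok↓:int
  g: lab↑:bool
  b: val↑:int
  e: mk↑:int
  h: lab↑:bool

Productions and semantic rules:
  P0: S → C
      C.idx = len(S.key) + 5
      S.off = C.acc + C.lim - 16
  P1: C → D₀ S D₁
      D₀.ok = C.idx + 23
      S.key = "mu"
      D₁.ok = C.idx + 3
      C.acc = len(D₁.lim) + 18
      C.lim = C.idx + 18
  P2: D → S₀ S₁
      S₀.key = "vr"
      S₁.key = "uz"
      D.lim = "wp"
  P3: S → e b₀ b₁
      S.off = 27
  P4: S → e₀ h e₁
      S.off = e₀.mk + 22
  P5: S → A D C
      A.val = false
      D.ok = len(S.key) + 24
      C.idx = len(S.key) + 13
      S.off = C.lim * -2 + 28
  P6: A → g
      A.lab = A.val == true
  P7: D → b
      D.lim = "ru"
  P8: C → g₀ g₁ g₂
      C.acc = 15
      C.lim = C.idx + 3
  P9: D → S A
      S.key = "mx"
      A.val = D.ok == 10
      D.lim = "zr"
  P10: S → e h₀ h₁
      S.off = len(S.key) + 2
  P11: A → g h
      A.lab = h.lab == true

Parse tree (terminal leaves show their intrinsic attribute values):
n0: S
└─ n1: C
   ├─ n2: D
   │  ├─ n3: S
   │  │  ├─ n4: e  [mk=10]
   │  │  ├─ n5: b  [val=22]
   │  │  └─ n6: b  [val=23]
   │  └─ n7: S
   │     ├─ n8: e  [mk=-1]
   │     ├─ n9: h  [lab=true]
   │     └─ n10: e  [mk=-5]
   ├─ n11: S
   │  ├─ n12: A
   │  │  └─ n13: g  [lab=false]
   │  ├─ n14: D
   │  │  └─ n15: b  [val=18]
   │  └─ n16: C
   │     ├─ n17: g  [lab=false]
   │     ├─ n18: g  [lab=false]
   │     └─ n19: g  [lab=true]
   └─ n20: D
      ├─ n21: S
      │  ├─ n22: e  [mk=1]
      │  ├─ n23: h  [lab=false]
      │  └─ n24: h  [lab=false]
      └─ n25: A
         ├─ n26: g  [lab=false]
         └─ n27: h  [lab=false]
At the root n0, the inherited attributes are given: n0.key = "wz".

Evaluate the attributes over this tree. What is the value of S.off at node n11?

1. n0.key = "wz"  [given at root]
2. n1.idx = 7  [len(S.key) + 5]
3. n2.ok = 30  [C.idx + 23]
4. n3.key = "vr"  ["vr"]
5. n4.mk = 10  [terminal]
6. n5.val = 22  [terminal]
7. n6.val = 23  [terminal]
8. n3.off = 27  [27]
9. n7.key = "uz"  ["uz"]
10. n8.mk = -1  [terminal]
11. n9.lab = true  [terminal]
12. n10.mk = -5  [terminal]
13. n7.off = 21  [e₀.mk + 22]
14. n2.lim = "wp"  ["wp"]
15. n11.key = "mu"  ["mu"]
16. n12.val = false  [false]
17. n13.lab = false  [terminal]
18. n12.lab = false  [A.val == true]
19. n14.ok = 26  [len(S.key) + 24]
20. n15.val = 18  [terminal]
21. n14.lim = "ru"  ["ru"]
22. n16.idx = 15  [len(S.key) + 13]
23. n17.lab = false  [terminal]
24. n18.lab = false  [terminal]
25. n19.lab = true  [terminal]
26. n16.acc = 15  [15]
27. n16.lim = 18  [C.idx + 3]
28. n11.off = -8  [C.lim * -2 + 28]
29. n20.ok = 10  [C.idx + 3]
30. n21.key = "mx"  ["mx"]
31. n22.mk = 1  [terminal]
32. n23.lab = false  [terminal]
33. n24.lab = false  [terminal]
34. n21.off = 4  [len(S.key) + 2]
35. n25.val = true  [D.ok == 10]
36. n26.lab = false  [terminal]
37. n27.lab = false  [terminal]
38. n25.lab = false  [h.lab == true]
39. n20.lim = "zr"  ["zr"]
40. n1.acc = 20  [len(D₁.lim) + 18]
41. n1.lim = 25  [C.idx + 18]
42. n0.off = 29  [C.acc + C.lim - 16]

-8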